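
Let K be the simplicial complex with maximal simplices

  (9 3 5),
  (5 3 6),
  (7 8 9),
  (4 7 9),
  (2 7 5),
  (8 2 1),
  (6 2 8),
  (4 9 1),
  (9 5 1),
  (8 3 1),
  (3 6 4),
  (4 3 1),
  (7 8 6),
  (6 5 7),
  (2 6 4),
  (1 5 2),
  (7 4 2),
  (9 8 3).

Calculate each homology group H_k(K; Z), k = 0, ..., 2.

H_0 ≅ Z,  H_1 ≅ Z ⊕ Z/2,  H_2 = 0.

We work with the vertex ordering 1 < 2 < 3 < 4 < 5 < 6 < 7 < 8 < 9. The simplices of K, each written with vertices in increasing order, are:

  0-simplices (9): [1], [2], [3], [4], [5], [6], [7], [8], [9]
  1-simplices (27): (27 of them)
  2-simplices (18): [1,2,5], [1,2,8], [1,3,4], [1,3,8], [1,4,9], [1,5,9], [2,4,6], [2,4,7], [2,5,7], [2,6,8], [3,4,6], [3,5,6], [3,5,9], [3,8,9], [4,7,9], [5,6,7], [6,7,8], [7,8,9]

so the chain groups are C_0 ≅ Z^9, C_1 ≅ Z^27, C_2 ≅ Z^18.

Boundary ∂_1: C_1 → C_0 is given by ∂[p,q] = [q] − [p].
As a 9×27 matrix over Z this has rank 8, with invariant factors (1,1,1,1,1,1,1,1).

∂_2: C_2 → C_1 sends each 2-simplex [p,q,r] to [q,r] − [p,r] + [p,q]. For instance
  ∂[6,7,8] = [7,8] − [6,8] + [6,7],
  ∂[1,3,8] = [3,8] − [1,8] + [1,3].
This gives a 27×18 integer matrix of rank 18; reducing to Smith normal form yields diagonal entries (1,1,1,1,1,1,1,1,1,1,1,1,1,1,1,1,1,2).

From H_k ≅ ker(∂_k) / im(∂_{k+1}) we obtain:

  H_0: rank C_0 − rank ∂_1 = 9 − 8 = 1, and the invariant factors of ∂_1 are all 1, so H_0 = Z.
  H_1: rank ker ∂_1 − rank ∂_2 = (27 − 8) − 18 = 1, and ∂_2 has invariant factor 2 > 1, so H_1 = Z ⊕ Z/2.
  H_2: rank ker ∂_2 − rank ∂_3 = (18 − 18) − 0 = 0, and there is no ∂_3, so H_2 = 0.

As a check, the Euler characteristic is 9 − 27 + 18 = 0, which agrees with 1 − 1 + 0 = 0.
(K is a triangulation of the Klein bottle.)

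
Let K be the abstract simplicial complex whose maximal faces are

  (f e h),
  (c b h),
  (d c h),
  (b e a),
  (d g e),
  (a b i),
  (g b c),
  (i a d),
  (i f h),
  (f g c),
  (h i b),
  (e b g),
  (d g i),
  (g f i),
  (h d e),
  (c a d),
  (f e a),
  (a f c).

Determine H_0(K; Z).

Order the vertices as a < b < c < d < e < f < g < h < i. Listing each simplex with vertices in this order, K has dimension 2 with simplices:

  0-simplices (9): a, b, c, d, e, f, g, h, i
  1-simplices (27): ab, ac, ad, ae, af, ai, bc, be, bg, bh, bi, cd, cf, cg, ch, de, dg, dh, di, ef, eg, eh, fg, fh, fi, gi, hi
  2-simplices (18): abe, abi, acd, acf, adi, aef, bcg, bch, beg, bhi, cdh, cfg, deg, deh, dgi, efh, fgi, fhi

giving chain groups C_0 ≅ Z^9, C_1 ≅ Z^27, C_2 ≅ Z^18.

Boundary ∂_1: C_1 → C_0 is given by ∂[p,q] = [q] − [p]. For instance
  ∂di = i − d.
The 9×27 boundary matrix has rank 8 and Smith normal form diag(1,1,1,1,1,1,1,1).

Boundary ∂_2: C_2 → C_1 acts by ∂[p,q,r] = [q,r] − [p,r] + [p,q]. For instance
  ∂cfg = fg − cg + cf,
  ∂bch = ch − bh + bc.
The resulting 27×18 matrix has rank 17, and its Smith normal form has invariant factors (1,1,1,1,1,1,1,1,1,1,1,1,1,1,1,1,1).

From H_k ≅ ker(∂_k) / im(∂_{k+1}) we obtain:

  H_0: rank C_0 − rank ∂_1 = 9 − 8 = 1, and the invariant factors of ∂_1 are all 1, so H_0 ≅ Z.

H_0 ≅ Z.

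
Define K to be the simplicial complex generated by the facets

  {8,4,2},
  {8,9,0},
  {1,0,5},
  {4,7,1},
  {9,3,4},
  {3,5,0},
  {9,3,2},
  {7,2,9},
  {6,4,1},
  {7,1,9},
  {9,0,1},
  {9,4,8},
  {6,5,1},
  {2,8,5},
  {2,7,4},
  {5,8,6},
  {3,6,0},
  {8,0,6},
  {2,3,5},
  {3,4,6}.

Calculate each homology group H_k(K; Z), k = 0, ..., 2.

H_0 = Z,  H_1 = Z ⊕ Z/2,  H_2 = 0.

Order the vertices as 0 < 1 < 2 < 3 < 4 < 5 < 6 < 7 < 8 < 9. Listing each simplex with vertices in this order, K has dimension 2 with simplices:

  0-simplices (10): [0], [1], [2], [3], [4], [5], [6], [7], [8], [9]
  1-simplices (30): (30 of them)
  2-simplices (20): (20 of them)

Hence C_0 ≅ Z^10, C_1 ≅ Z^30, C_2 ≅ Z^20.

Boundary ∂_1: C_1 → C_0 maps an edge to its endpoints' difference, ∂[p,q] = q − p. For instance
  ∂[3,9] = [9] − [3].
This gives a 10×30 integer matrix of rank 9; reducing to Smith normal form yields diagonal entries (1,1,1,1,1,1,1,1,1).

∂_2: C_2 → C_1 maps a triangle to the signed sum of its edges. For instance
  ∂[0,1,5] = [1,5] − [0,5] + [0,1],
  ∂[0,6,8] = [6,8] − [0,8] + [0,6].
This gives a 30×20 integer matrix of rank 20; reducing to Smith normal form yields diagonal entries (1,1,1,1,1,1,1,1,1,1,1,1,1,1,1,1,1,1,1,2).

From H_k ≅ ker(∂_k) / im(∂_{k+1}) we obtain:

  H_0: rank C_0 − rank ∂_1 = 10 − 9 = 1, and the invariant factors of ∂_1 are all 1, so H_0 ≅ Z.
  H_1: rank ker ∂_1 − rank ∂_2 = (30 − 9) − 20 = 1, and ∂_2 has invariant factor 2 > 1, so H_1 ≅ Z ⊕ Z/2.
  H_2: rank ker ∂_2 − rank ∂_3 = (20 − 20) − 0 = 0, and there is no ∂_3, so H_2 ≅ 0.

(K is a triangulation of the Klein bottle.)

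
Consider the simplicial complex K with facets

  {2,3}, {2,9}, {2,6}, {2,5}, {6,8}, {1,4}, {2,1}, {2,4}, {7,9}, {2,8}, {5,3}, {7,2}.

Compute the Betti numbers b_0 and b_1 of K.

We work with the vertex ordering 1 < 2 < 3 < 4 < 5 < 6 < 7 < 8 < 9. The simplices of K, each written with vertices in increasing order, are:

  0-simplices (9): [1], [2], [3], [4], [5], [6], [7], [8], [9]
  1-simplices (12): [1,2], [1,4], [2,3], [2,4], [2,5], [2,6], [2,7], [2,8], [2,9], [3,5], [6,8], [7,9]

so the chain groups are C_0 ≅ Z^9, C_1 ≅ Z^12.

The boundary map ∂_1: C_1 → C_0 is given by ∂[p,q] = [q] − [p].
The 9×12 boundary matrix has rank 8 and Smith normal form diag(1,1,1,1,1,1,1,1).

Reading off H_k = ker ∂_k / im ∂_{k+1}:

  H_0: rank C_0 − rank ∂_1 = 9 − 8 = 1, and the invariant factors of ∂_1 are all 1, so H_0 = Z.
  H_1: rank ker ∂_1 − rank ∂_2 = (12 − 8) − 0 = 4, and there is no ∂_2, so H_1 = Z^4.

(K is a triangulation of a wedge of 4 circles.)

Hence the Betti numbers are b_0 = 1, b_1 = 4.

b_0 = 1, b_1 = 4.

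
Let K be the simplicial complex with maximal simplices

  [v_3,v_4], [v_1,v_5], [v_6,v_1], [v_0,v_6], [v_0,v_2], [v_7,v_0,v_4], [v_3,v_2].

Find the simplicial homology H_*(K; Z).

Take the total order v_0 < v_1 < v_2 < v_3 < v_4 < v_5 < v_6 < v_7 on the vertex set. Then K (dimension 2) consists of the simplices:

  0-simplices (8): [v_0], [v_1], [v_2], [v_3], [v_4], [v_5], [v_6], [v_7]
  1-simplices (9): [v_0,v_2], [v_0,v_4], [v_0,v_6], [v_0,v_7], [v_1,v_5], [v_1,v_6], [v_2,v_3], [v_3,v_4], [v_4,v_7]
  2-simplices (1): [v_0,v_4,v_7]

Hence C_0 ≅ Z^8, C_1 ≅ Z^9, C_2 ≅ Z^1.

The boundary map ∂_1: C_1 → C_0 sends each edge [p,q] (with p < q) to q − p.
The resulting 8×9 matrix has rank 7, and its Smith normal form has invariant factors (1,1,1,1,1,1,1).

∂_2: C_2 → C_1 maps a triangle to the signed sum of its edges. For instance
  ∂[v_0,v_4,v_7] = [v_4,v_7] − [v_0,v_7] + [v_0,v_4].
The resulting 9×1 matrix has rank 1, and its Smith normal form has invariant factors (1).

From H_k ≅ ker(∂_k) / im(∂_{k+1}) we obtain:

  H_0: rank C_0 − rank ∂_1 = 8 − 7 = 1, and the invariant factors of ∂_1 are all 1, so H_0 ≅ Z.
  H_1: rank ker ∂_1 − rank ∂_2 = (9 − 7) − 1 = 1, and the invariant factors of ∂_2 are all 1, so H_1 ≅ Z.
  H_2: rank ker ∂_2 − rank ∂_3 = (1 − 1) − 0 = 0, and there is no ∂_3, so H_2 ≅ 0.

As a check, the Euler characteristic is 8 − 9 + 1 = 0, which agrees with 1 − 1 + 0 = 0.

H_0 ≅ Z,  H_1 ≅ Z,  H_2 = 0.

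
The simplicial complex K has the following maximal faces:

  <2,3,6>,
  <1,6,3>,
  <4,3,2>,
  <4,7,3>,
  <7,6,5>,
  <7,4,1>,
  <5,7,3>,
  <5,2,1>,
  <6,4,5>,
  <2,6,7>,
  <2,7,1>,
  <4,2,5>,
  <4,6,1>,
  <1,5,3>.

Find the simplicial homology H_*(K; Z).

H_0 = Z,  H_1 = Z^2,  H_2 = Z.

Order the vertices as 1 < 2 < 3 < 4 < 5 < 6 < 7. Listing each simplex with vertices in this order, K has dimension 2 with simplices:

  0-simplices (7): [1], [2], [3], [4], [5], [6], [7]
  1-simplices (21): [1,2], [1,3], [1,4], [1,5], [1,6], [1,7], [2,3], [2,4], [2,5], [2,6], [2,7], [3,4], [3,5], [3,6], [3,7], [4,5], [4,6], [4,7], [5,6], [5,7], [6,7]
  2-simplices (14): [1,2,5], [1,2,7], [1,3,5], [1,3,6], [1,4,6], [1,4,7], [2,3,4], [2,3,6], [2,4,5], [2,6,7], [3,4,7], [3,5,7], [4,5,6], [5,6,7]

so the chain groups are C_0 ≅ Z^7, C_1 ≅ Z^21, C_2 ≅ Z^14.

The boundary map ∂_1: C_1 → C_0 is given by ∂[p,q] = [q] − [p].
As a 7×21 matrix over Z this has rank 6, with invariant factors (1,1,1,1,1,1).

∂_2: C_2 → C_1 sends each 2-simplex [p,q,r] to [q,r] − [p,r] + [p,q]. For instance
  ∂[5,6,7] = [6,7] − [5,7] + [5,6],
  ∂[2,4,5] = [4,5] − [2,5] + [2,4].
The resulting 21×14 matrix has rank 13, and its Smith normal form has invariant factors (1,1,1,1,1,1,1,1,1,1,1,1,1).

Computing H_k = (kernel of ∂_k) / (image of ∂_{k+1}):

  H_0: rank C_0 − rank ∂_1 = 7 − 6 = 1, and the invariant factors of ∂_1 are all 1, so H_0 = Z.
  H_1: rank ker ∂_1 − rank ∂_2 = (21 − 6) − 13 = 2, and the invariant factors of ∂_2 are all 1, so H_1 = Z^2.
  H_2: rank ker ∂_2 − rank ∂_3 = (14 − 13) − 0 = 1, and there is no ∂_3, so H_2 = Z.

As a check, the Euler characteristic is 7 − 21 + 14 = 0, which agrees with 1 − 2 + 1 = 0.
(K is a triangulation of the torus T^2.)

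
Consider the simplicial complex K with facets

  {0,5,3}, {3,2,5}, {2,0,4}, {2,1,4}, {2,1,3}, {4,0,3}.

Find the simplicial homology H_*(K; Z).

H_0 = Z,  H_1 = Z,  H_2 = 0.

Take the total order 0 < 1 < 2 < 3 < 4 < 5 on the vertex set. Then K (dimension 2) consists of the simplices:

  0-simplices (6): [0], [1], [2], [3], [4], [5]
  1-simplices (12): [0,2], [0,3], [0,4], [0,5], [1,2], [1,3], [1,4], [2,3], [2,4], [2,5], [3,4], [3,5]
  2-simplices (6): [0,2,4], [0,3,4], [0,3,5], [1,2,3], [1,2,4], [2,3,5]

Hence C_0 ≅ Z^6, C_1 ≅ Z^12, C_2 ≅ Z^6.

∂_1: C_1 → C_0 is given by ∂[p,q] = [q] − [p].
As a 6×12 matrix over Z this has rank 5, with invariant factors (1,1,1,1,1).

∂_2: C_2 → C_1 sends each 2-simplex [p,q,r] to [q,r] − [p,r] + [p,q]. For instance
  ∂[0,2,4] = [2,4] − [0,4] + [0,2],
  ∂[1,2,3] = [2,3] − [1,3] + [1,2].
The resulting 12×6 matrix has rank 6, and its Smith normal form has invariant factors (1,1,1,1,1,1).

Reading off H_k = ker ∂_k / im ∂_{k+1}:

  H_0: rank C_0 − rank ∂_1 = 6 − 5 = 1, and the invariant factors of ∂_1 are all 1, so H_0 ≅ Z.
  H_1: rank ker ∂_1 − rank ∂_2 = (12 − 5) − 6 = 1, and the invariant factors of ∂_2 are all 1, so H_1 ≅ Z.
  H_2: rank ker ∂_2 − rank ∂_3 = (6 − 6) − 0 = 0, and there is no ∂_3, so H_2 ≅ 0.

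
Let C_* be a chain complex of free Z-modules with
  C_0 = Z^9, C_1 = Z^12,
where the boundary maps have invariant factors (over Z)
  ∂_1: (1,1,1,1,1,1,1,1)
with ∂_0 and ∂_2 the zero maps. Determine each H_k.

H_0 = Z,  H_1 = Z^4.

H_0: b_0 = 9 − 0 − 8 = 1; torsion from ∂_1 factors > 1: none. So H_0 = Z.
H_1: b_1 = 12 − 8 − 0 = 4; torsion from ∂_2 factors > 1: none. So H_1 = Z^4.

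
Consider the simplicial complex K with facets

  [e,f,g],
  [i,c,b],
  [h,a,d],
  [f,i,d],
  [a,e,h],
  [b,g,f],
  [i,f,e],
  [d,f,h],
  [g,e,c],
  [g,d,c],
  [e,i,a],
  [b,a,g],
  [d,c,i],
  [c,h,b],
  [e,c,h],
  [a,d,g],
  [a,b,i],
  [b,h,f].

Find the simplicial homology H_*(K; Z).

We work with the vertex ordering a < b < c < d < e < f < g < h < i. The simplices of K, each written with vertices in increasing order, are:

  0-simplices (9): a, b, c, d, e, f, g, h, i
  1-simplices (27): ab, ad, ae, ag, ah, ai, bc, bf, bg, bh, bi, cd, ce, cg, ch, ci, df, dg, dh, di, ef, eg, eh, ei, fg, fh, fi
  2-simplices (18): abg, abi, adg, adh, aeh, aei, bch, bci, bfg, bfh, cdg, cdi, ceg, ceh, dfh, dfi, efg, efi

Hence C_0 ≅ Z^9, C_1 ≅ Z^27, C_2 ≅ Z^18.

The boundary map ∂_1: C_1 → C_0 is given by ∂[p,q] = [q] − [p].
This gives a 9×27 integer matrix of rank 8; reducing to Smith normal form yields diagonal entries (1,1,1,1,1,1,1,1).

The boundary map ∂_2: C_2 → C_1 acts by ∂[p,q,r] = [q,r] − [p,r] + [p,q]. For instance
  ∂efi = fi − ei + ef,
  ∂aeh = eh − ah + ae.
This gives a 27×18 integer matrix of rank 17; reducing to Smith normal form yields diagonal entries (1,1,1,1,1,1,1,1,1,1,1,1,1,1,1,1,1).

Reading off H_k = ker ∂_k / im ∂_{k+1}:

  H_0: rank C_0 − rank ∂_1 = 9 − 8 = 1, and the invariant factors of ∂_1 are all 1, so H_0 = Z.
  H_1: rank ker ∂_1 − rank ∂_2 = (27 − 8) − 17 = 2, and the invariant factors of ∂_2 are all 1, so H_1 = Z^2.
  H_2: rank ker ∂_2 − rank ∂_3 = (18 − 17) − 0 = 1, and there is no ∂_3, so H_2 = Z.

As a check, the Euler characteristic is 9 − 27 + 18 = 0, which agrees with 1 − 2 + 1 = 0.

H_0 ≅ Z,  H_1 ≅ Z^2,  H_2 ≅ Z.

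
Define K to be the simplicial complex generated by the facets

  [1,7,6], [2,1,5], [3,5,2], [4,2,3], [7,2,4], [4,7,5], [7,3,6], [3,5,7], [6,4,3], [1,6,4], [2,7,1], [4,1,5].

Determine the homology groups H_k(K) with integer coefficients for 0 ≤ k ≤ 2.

H_0 = Z,  H_1 = Z/2,  H_2 = 0.

K has 7 vertices, 18 edges, 12 triangles.
rank ∂_0 = 0, rank ∂_1 = 6 ⇒ b_0 = 7 − 0 − 6 = 1; all invariant factors of ∂_1 are 1 so no torsion. So H_0 = Z.
rank ∂_1 = 6, rank ∂_2 = 12 ⇒ b_1 = 18 − 6 − 12 = 0; ∂_2 has invariant factor(s) [2] giving torsion. So H_1 = Z/2.
rank ∂_2 = 12, rank ∂_3 = 0 ⇒ b_2 = 12 − 12 − 0 = 0. So H_2 = 0.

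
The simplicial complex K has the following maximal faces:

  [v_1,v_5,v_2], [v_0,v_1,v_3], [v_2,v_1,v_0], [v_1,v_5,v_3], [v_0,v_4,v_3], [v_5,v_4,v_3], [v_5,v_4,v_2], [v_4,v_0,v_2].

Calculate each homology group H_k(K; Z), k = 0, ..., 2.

Take the total order v_0 < v_1 < v_2 < v_3 < v_4 < v_5 on the vertex set. Then K (dimension 2) consists of the simplices:

  0-simplices (6): [v_0], [v_1], [v_2], [v_3], [v_4], [v_5]
  1-simplices (12): [v_0,v_1], [v_0,v_2], [v_0,v_3], [v_0,v_4], [v_1,v_2], [v_1,v_3], [v_1,v_5], [v_2,v_4], [v_2,v_5], [v_3,v_4], [v_3,v_5], [v_4,v_5]
  2-simplices (8): [v_0,v_1,v_2], [v_0,v_1,v_3], [v_0,v_2,v_4], [v_0,v_3,v_4], [v_1,v_2,v_5], [v_1,v_3,v_5], [v_2,v_4,v_5], [v_3,v_4,v_5]

giving chain groups C_0 ≅ Z^6, C_1 ≅ Z^12, C_2 ≅ Z^8.

The boundary map ∂_1: C_1 → C_0 is given by ∂[p,q] = [q] − [p].
This gives a 6×12 integer matrix of rank 5; reducing to Smith normal form yields diagonal entries (1,1,1,1,1).

The boundary map ∂_2: C_2 → C_1 maps a triangle to the signed sum of its edges. For instance
  ∂[v_0,v_1,v_3] = [v_1,v_3] − [v_0,v_3] + [v_0,v_1],
  ∂[v_0,v_3,v_4] = [v_3,v_4] − [v_0,v_4] + [v_0,v_3].
As a 12×8 matrix over Z this has rank 7, with invariant factors (1,1,1,1,1,1,1).

From H_k ≅ ker(∂_k) / im(∂_{k+1}) we obtain:

  H_0: rank C_0 − rank ∂_1 = 6 − 5 = 1, and the invariant factors of ∂_1 are all 1, so H_0 = Z.
  H_1: rank ker ∂_1 − rank ∂_2 = (12 − 5) − 7 = 0, and the invariant factors of ∂_2 are all 1, so H_1 = 0.
  H_2: rank ker ∂_2 − rank ∂_3 = (8 − 7) − 0 = 1, and there is no ∂_3, so H_2 = Z.

H_0 ≅ Z,  H_1 = 0,  H_2 ≅ Z.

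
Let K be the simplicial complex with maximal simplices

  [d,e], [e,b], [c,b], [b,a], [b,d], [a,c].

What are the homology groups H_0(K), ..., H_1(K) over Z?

H_0 ≅ Z,  H_1 ≅ Z^2.

Order the vertices as a < b < c < d < e. Listing each simplex with vertices in this order, K has dimension 1 with simplices:

  0-simplices (5): a, b, c, d, e
  1-simplices (6): ab, ac, bc, bd, be, de

Hence C_0 ≅ Z^5, C_1 ≅ Z^6.

The boundary map ∂_1: C_1 → C_0 is given by ∂[p,q] = [q] − [p].
This gives a 5×6 integer matrix of rank 4; reducing to Smith normal form yields diagonal entries (1,1,1,1).

Computing H_k = (kernel of ∂_k) / (image of ∂_{k+1}):

  H_0: rank C_0 − rank ∂_1 = 5 − 4 = 1, and the invariant factors of ∂_1 are all 1, so H_0 = Z.
  H_1: rank ker ∂_1 − rank ∂_2 = (6 − 4) − 0 = 2, and there is no ∂_2, so H_1 = Z^2.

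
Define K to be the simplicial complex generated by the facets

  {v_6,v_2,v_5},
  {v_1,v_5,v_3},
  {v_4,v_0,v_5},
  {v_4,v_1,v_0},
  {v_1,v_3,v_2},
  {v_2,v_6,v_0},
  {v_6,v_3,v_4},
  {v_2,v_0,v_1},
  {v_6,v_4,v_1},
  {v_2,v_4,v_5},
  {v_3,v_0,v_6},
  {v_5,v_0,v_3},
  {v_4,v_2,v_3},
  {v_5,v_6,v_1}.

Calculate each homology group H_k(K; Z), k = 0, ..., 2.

H_0 ≅ Z,  H_1 ≅ Z^2,  H_2 ≅ Z.

K has 7 vertices, 21 edges, 14 triangles.
rank ∂_0 = 0, rank ∂_1 = 6 ⇒ b_0 = 7 − 0 − 6 = 1; all invariant factors of ∂_1 are 1 so no torsion. So H_0 = Z.
rank ∂_1 = 6, rank ∂_2 = 13 ⇒ b_1 = 21 − 6 − 13 = 2; all invariant factors of ∂_2 are 1 so no torsion. So H_1 = Z^2.
rank ∂_2 = 13, rank ∂_3 = 0 ⇒ b_2 = 14 − 13 − 0 = 1. So H_2 = Z.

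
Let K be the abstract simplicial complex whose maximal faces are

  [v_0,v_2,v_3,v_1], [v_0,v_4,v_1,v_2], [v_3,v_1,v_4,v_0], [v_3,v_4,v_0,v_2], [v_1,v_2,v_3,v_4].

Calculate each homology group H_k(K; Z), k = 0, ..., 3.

Take the total order v_0 < v_1 < v_2 < v_3 < v_4 on the vertex set. Then K (dimension 3) consists of the simplices:

  0-simplices (5): [v_0], [v_1], [v_2], [v_3], [v_4]
  1-simplices (10): [v_0,v_1], [v_0,v_2], [v_0,v_3], [v_0,v_4], [v_1,v_2], [v_1,v_3], [v_1,v_4], [v_2,v_3], [v_2,v_4], [v_3,v_4]
  2-simplices (10): [v_0,v_1,v_2], [v_0,v_1,v_3], [v_0,v_1,v_4], [v_0,v_2,v_3], [v_0,v_2,v_4], [v_0,v_3,v_4], [v_1,v_2,v_3], [v_1,v_2,v_4], [v_1,v_3,v_4], [v_2,v_3,v_4]
  3-simplices (5): [v_0,v_1,v_2,v_3], [v_0,v_1,v_2,v_4], [v_0,v_1,v_3,v_4], [v_0,v_2,v_3,v_4], [v_1,v_2,v_3,v_4]

giving chain groups C_0 ≅ Z^5, C_1 ≅ Z^10, C_2 ≅ Z^10, C_3 ≅ Z^5.

The boundary map ∂_1: C_1 → C_0 is given by ∂[p,q] = [q] − [p].
The 5×10 boundary matrix has rank 4 and Smith normal form diag(1,1,1,1).

The boundary map ∂_2: C_2 → C_1 sends each 2-simplex [p,q,r] to [q,r] − [p,r] + [p,q]. For instance
  ∂[v_0,v_1,v_4] = [v_1,v_4] − [v_0,v_4] + [v_0,v_1],
  ∂[v_1,v_3,v_4] = [v_3,v_4] − [v_1,v_4] + [v_1,v_3].
As a 10×10 matrix over Z this has rank 6, with invariant factors (1,1,1,1,1,1).

Boundary ∂_3: C_3 → C_2 sends each 3-simplex σ to the alternating sum Σ_i (−1)^i (σ with its i-th vertex removed). For instance
  ∂[v_0,v_1,v_3,v_4] = [v_1,v_3,v_4] − [v_0,v_3,v_4] + [v_0,v_1,v_4] − [v_0,v_1,v_3],
  ∂[v_0,v_1,v_2,v_3] = [v_1,v_2,v_3] − [v_0,v_2,v_3] + [v_0,v_1,v_3] − [v_0,v_1,v_2].
This gives a 10×5 integer matrix of rank 4; reducing to Smith normal form yields diagonal entries (1,1,1,1).

From H_k ≅ ker(∂_k) / im(∂_{k+1}) we obtain:

  H_0: rank C_0 − rank ∂_1 = 5 − 4 = 1, and the invariant factors of ∂_1 are all 1, so H_0 = Z.
  H_1: rank ker ∂_1 − rank ∂_2 = (10 − 4) − 6 = 0, and the invariant factors of ∂_2 are all 1, so H_1 = 0.
  H_2: rank ker ∂_2 − rank ∂_3 = (10 − 6) − 4 = 0, and the invariant factors of ∂_3 are all 1, so H_2 = 0.
  H_3: rank ker ∂_3 − rank ∂_4 = (5 − 4) − 0 = 1, and there is no ∂_4, so H_3 = Z.

As a check, the Euler characteristic is 5 − 10 + 10 − 5 = 0, which agrees with 1 − 0 + 0 − 1 = 0.

H_0 ≅ Z,  H_1 = 0,  H_2 = 0,  H_3 ≅ Z.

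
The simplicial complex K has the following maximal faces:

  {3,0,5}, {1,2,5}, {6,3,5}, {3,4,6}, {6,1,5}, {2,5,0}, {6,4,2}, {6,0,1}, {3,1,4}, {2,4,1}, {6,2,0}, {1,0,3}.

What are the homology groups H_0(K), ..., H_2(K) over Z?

H_0 = Z,  H_1 = Z/2,  H_2 = 0.

Fix the vertex order 0 < 1 < 2 < 3 < 4 < 5 < 6 and write every simplex with vertices in increasing order. Then dim K = 2 and the simplices of K are:

  0-simplices (7): [0], [1], [2], [3], [4], [5], [6]
  1-simplices (18): [0,1], [0,2], [0,3], [0,5], [0,6], [1,2], [1,3], [1,4], [1,5], [1,6], [2,4], [2,5], [2,6], [3,4], [3,5], [3,6], [4,6], [5,6]
  2-simplices (12): [0,1,3], [0,1,6], [0,2,5], [0,2,6], [0,3,5], [1,2,4], [1,2,5], [1,3,4], [1,5,6], [2,4,6], [3,4,6], [3,5,6]

giving chain groups C_0 ≅ Z^7, C_1 ≅ Z^18, C_2 ≅ Z^12.

The boundary map ∂_1: C_1 → C_0 is given by ∂[p,q] = [q] − [p]. For instance
  ∂[2,4] = [4] − [2].
As a 7×18 matrix over Z this has rank 6, with invariant factors (1,1,1,1,1,1).

Boundary ∂_2: C_2 → C_1 acts by ∂[p,q,r] = [q,r] − [p,r] + [p,q]. For instance
  ∂[0,2,5] = [2,5] − [0,5] + [0,2],
  ∂[1,2,4] = [2,4] − [1,4] + [1,2].
As a 18×12 matrix over Z this has rank 12, with invariant factors (1,1,1,1,1,1,1,1,1,1,1,2).

From H_k ≅ ker(∂_k) / im(∂_{k+1}) we obtain:

  H_0: rank C_0 − rank ∂_1 = 7 − 6 = 1, and the invariant factors of ∂_1 are all 1, so H_0 ≅ Z.
  H_1: rank ker ∂_1 − rank ∂_2 = (18 − 6) − 12 = 0, and ∂_2 has invariant factor 2 > 1, so H_1 ≅ Z/2.
  H_2: rank ker ∂_2 − rank ∂_3 = (12 − 12) − 0 = 0, and there is no ∂_3, so H_2 ≅ 0.

As a check, the Euler characteristic is 7 − 18 + 12 = 1, which agrees with 1 − 0 + 0 = 1.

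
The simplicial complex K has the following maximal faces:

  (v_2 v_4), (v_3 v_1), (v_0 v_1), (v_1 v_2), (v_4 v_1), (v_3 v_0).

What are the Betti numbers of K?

b_0 = 1, b_1 = 2.

K has 5 vertices, 6 edges.
rank ∂_0 = 0, rank ∂_1 = 4 ⇒ b_0 = 5 − 0 − 4 = 1; all invariant factors of ∂_1 are 1 so no torsion. So H_0 = Z.
rank ∂_1 = 4, rank ∂_2 = 0 ⇒ b_1 = 6 − 4 − 0 = 2. So H_1 = Z^2.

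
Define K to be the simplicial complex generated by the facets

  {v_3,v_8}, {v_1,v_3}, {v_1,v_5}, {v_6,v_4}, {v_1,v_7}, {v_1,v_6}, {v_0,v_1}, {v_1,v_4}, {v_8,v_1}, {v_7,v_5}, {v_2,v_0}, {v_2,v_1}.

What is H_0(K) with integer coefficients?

We work with the vertex ordering v_0 < v_1 < v_2 < v_3 < v_4 < v_5 < v_6 < v_7 < v_8. The simplices of K, each written with vertices in increasing order, are:

  0-simplices (9): [v_0], [v_1], [v_2], [v_3], [v_4], [v_5], [v_6], [v_7], [v_8]
  1-simplices (12): [v_0,v_1], [v_0,v_2], [v_1,v_2], [v_1,v_3], [v_1,v_4], [v_1,v_5], [v_1,v_6], [v_1,v_7], [v_1,v_8], [v_3,v_8], [v_4,v_6], [v_5,v_7]

giving chain groups C_0 ≅ Z^9, C_1 ≅ Z^12.

Boundary ∂_1: C_1 → C_0 is given by ∂[p,q] = [q] − [p].
The resulting 9×12 matrix has rank 8, and its Smith normal form has invariant factors (1,1,1,1,1,1,1,1).

Now H_k = ker ∂_k / im ∂_{k+1}, so:

  H_0: rank C_0 − rank ∂_1 = 9 − 8 = 1, and the invariant factors of ∂_1 are all 1, so H_0 = Z.

H_0 ≅ Z.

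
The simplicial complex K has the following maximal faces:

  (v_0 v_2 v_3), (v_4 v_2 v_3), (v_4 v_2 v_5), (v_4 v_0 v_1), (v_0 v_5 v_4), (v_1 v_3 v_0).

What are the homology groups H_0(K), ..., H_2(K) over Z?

Order the vertices as v_0 < v_1 < v_2 < v_3 < v_4 < v_5. Listing each simplex with vertices in this order, K has dimension 2 with simplices:

  0-simplices (6): [v_0], [v_1], [v_2], [v_3], [v_4], [v_5]
  1-simplices (12): [v_0,v_1], [v_0,v_2], [v_0,v_3], [v_0,v_4], [v_0,v_5], [v_1,v_3], [v_1,v_4], [v_2,v_3], [v_2,v_4], [v_2,v_5], [v_3,v_4], [v_4,v_5]
  2-simplices (6): [v_0,v_1,v_3], [v_0,v_1,v_4], [v_0,v_2,v_3], [v_0,v_4,v_5], [v_2,v_3,v_4], [v_2,v_4,v_5]

so the chain groups are C_0 ≅ Z^6, C_1 ≅ Z^12, C_2 ≅ Z^6.

The boundary map ∂_1: C_1 → C_0 is given by ∂[p,q] = [q] − [p]. For instance
  ∂[v_0,v_2] = [v_2] − [v_0].
The resulting 6×12 matrix has rank 5, and its Smith normal form has invariant factors (1,1,1,1,1).

The boundary map ∂_2: C_2 → C_1 acts by ∂[p,q,r] = [q,r] − [p,r] + [p,q]. For instance
  ∂[v_0,v_4,v_5] = [v_4,v_5] − [v_0,v_5] + [v_0,v_4],
  ∂[v_0,v_1,v_4] = [v_1,v_4] − [v_0,v_4] + [v_0,v_1].
This gives a 12×6 integer matrix of rank 6; reducing to Smith normal form yields diagonal entries (1,1,1,1,1,1).

From H_k ≅ ker(∂_k) / im(∂_{k+1}) we obtain:

  H_0: rank C_0 − rank ∂_1 = 6 − 5 = 1, and the invariant factors of ∂_1 are all 1, so H_0 = Z.
  H_1: rank ker ∂_1 − rank ∂_2 = (12 − 5) − 6 = 1, and the invariant factors of ∂_2 are all 1, so H_1 = Z.
  H_2: rank ker ∂_2 − rank ∂_3 = (6 − 6) − 0 = 0, and there is no ∂_3, so H_2 = 0.

H_0 ≅ Z,  H_1 ≅ Z,  H_2 = 0.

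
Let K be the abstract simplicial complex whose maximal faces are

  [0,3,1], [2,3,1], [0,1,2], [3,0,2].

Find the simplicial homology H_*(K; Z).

H_0 ≅ Z,  H_1 = 0,  H_2 ≅ Z.

Fix the vertex order 0 < 1 < 2 < 3 and write every simplex with vertices in increasing order. Then dim K = 2 and the simplices of K are:

  0-simplices (4): [0], [1], [2], [3]
  1-simplices (6): [0,1], [0,2], [0,3], [1,2], [1,3], [2,3]
  2-simplices (4): [0,1,2], [0,1,3], [0,2,3], [1,2,3]

so the chain groups are C_0 ≅ Z^4, C_1 ≅ Z^6, C_2 ≅ Z^4.

∂_1: C_1 → C_0 sends each edge [p,q] (with p < q) to q − p. For instance
  ∂[0,1] = [1] − [0].
The 4×6 boundary matrix has rank 3 and Smith normal form diag(1,1,1).

∂_2: C_2 → C_1 sends each 2-simplex [p,q,r] to [q,r] − [p,r] + [p,q]. For instance
  ∂[0,1,3] = [1,3] − [0,3] + [0,1],
  ∂[1,2,3] = [2,3] − [1,3] + [1,2].
This gives a 6×4 integer matrix of rank 3; reducing to Smith normal form yields diagonal entries (1,1,1).

From H_k ≅ ker(∂_k) / im(∂_{k+1}) we obtain:

  H_0: rank C_0 − rank ∂_1 = 4 − 3 = 1, and the invariant factors of ∂_1 are all 1, so H_0 ≅ Z.
  H_1: rank ker ∂_1 − rank ∂_2 = (6 − 3) − 3 = 0, and the invariant factors of ∂_2 are all 1, so H_1 ≅ 0.
  H_2: rank ker ∂_2 − rank ∂_3 = (4 − 3) − 0 = 1, and there is no ∂_3, so H_2 ≅ Z.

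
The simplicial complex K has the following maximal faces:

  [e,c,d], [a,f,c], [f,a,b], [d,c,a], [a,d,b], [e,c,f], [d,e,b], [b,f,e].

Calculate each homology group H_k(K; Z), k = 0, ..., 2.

H_0 ≅ Z,  H_1 = 0,  H_2 ≅ Z.

We work with the vertex ordering a < b < c < d < e < f. The simplices of K, each written with vertices in increasing order, are:

  0-simplices (6): a, b, c, d, e, f
  1-simplices (12): ab, ac, ad, af, bd, be, bf, cd, ce, cf, de, ef
  2-simplices (8): abd, abf, acd, acf, bde, bef, cde, cef

so the chain groups are C_0 ≅ Z^6, C_1 ≅ Z^12, C_2 ≅ Z^8.

Boundary ∂_1: C_1 → C_0 is given by ∂[p,q] = [q] − [p]. For instance
  ∂cd = d − c.
The 6×12 boundary matrix has rank 5 and Smith normal form diag(1,1,1,1,1).

Boundary ∂_2: C_2 → C_1 sends each 2-simplex [p,q,r] to [q,r] − [p,r] + [p,q]. For instance
  ∂abd = bd − ad + ab,
  ∂acf = cf − af + ac.
As a 12×8 matrix over Z this has rank 7, with invariant factors (1,1,1,1,1,1,1).

From H_k ≅ ker(∂_k) / im(∂_{k+1}) we obtain:

  H_0: rank C_0 − rank ∂_1 = 6 − 5 = 1, and the invariant factors of ∂_1 are all 1, so H_0 = Z.
  H_1: rank ker ∂_1 − rank ∂_2 = (12 − 5) − 7 = 0, and the invariant factors of ∂_2 are all 1, so H_1 = 0.
  H_2: rank ker ∂_2 − rank ∂_3 = (8 − 7) − 0 = 1, and there is no ∂_3, so H_2 = Z.

As a check, the Euler characteristic is 6 − 12 + 8 = 2, which agrees with 1 − 0 + 1 = 2.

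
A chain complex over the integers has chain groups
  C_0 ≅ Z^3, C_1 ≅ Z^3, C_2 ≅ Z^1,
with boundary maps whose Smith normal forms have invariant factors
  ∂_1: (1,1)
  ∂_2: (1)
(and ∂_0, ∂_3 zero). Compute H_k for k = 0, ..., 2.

H_0: b_0 = 3 − 0 − 2 = 1; torsion from ∂_1 factors > 1: none. So H_0 ≅ Z.
H_1: b_1 = 3 − 2 − 1 = 0; torsion from ∂_2 factors > 1: none. So H_1 ≅ 0.
H_2: b_2 = 1 − 1 − 0 = 0; torsion from ∂_3 factors > 1: none. So H_2 ≅ 0.

H_0 ≅ Z,  H_1 = 0,  H_2 = 0.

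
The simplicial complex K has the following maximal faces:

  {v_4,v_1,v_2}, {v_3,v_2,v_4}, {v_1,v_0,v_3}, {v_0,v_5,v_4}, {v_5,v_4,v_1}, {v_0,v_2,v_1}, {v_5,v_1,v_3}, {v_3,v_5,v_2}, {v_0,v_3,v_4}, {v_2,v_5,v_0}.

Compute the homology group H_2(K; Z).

K has 6 vertices, 15 edges, 10 triangles.
rank ∂_2 = 10, rank ∂_3 = 0 ⇒ b_2 = 10 − 10 − 0 = 0. So H_2 ≅ 0.

H_2 ≅ 0.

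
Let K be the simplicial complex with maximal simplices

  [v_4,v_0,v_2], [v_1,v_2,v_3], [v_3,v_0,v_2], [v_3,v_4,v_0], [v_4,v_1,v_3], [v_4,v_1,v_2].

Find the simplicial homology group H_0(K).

We work with the vertex ordering v_0 < v_1 < v_2 < v_3 < v_4. The simplices of K, each written with vertices in increasing order, are:

  0-simplices (5): [v_0], [v_1], [v_2], [v_3], [v_4]
  1-simplices (9): [v_0,v_2], [v_0,v_3], [v_0,v_4], [v_1,v_2], [v_1,v_3], [v_1,v_4], [v_2,v_3], [v_2,v_4], [v_3,v_4]
  2-simplices (6): [v_0,v_2,v_3], [v_0,v_2,v_4], [v_0,v_3,v_4], [v_1,v_2,v_3], [v_1,v_2,v_4], [v_1,v_3,v_4]

giving chain groups C_0 ≅ Z^5, C_1 ≅ Z^9, C_2 ≅ Z^6.

Boundary ∂_1: C_1 → C_0 sends each edge [p,q] (with p < q) to q − p.
As a 5×9 matrix over Z this has rank 4, with invariant factors (1,1,1,1).

The boundary map ∂_2: C_2 → C_1 acts by ∂[p,q,r] = [q,r] − [p,r] + [p,q]. For instance
  ∂[v_1,v_3,v_4] = [v_3,v_4] − [v_1,v_4] + [v_1,v_3],
  ∂[v_0,v_3,v_4] = [v_3,v_4] − [v_0,v_4] + [v_0,v_3].
The 9×6 boundary matrix has rank 5 and Smith normal form diag(1,1,1,1,1).

Reading off H_k = ker ∂_k / im ∂_{k+1}:

  H_0: rank C_0 − rank ∂_1 = 5 − 4 = 1, and the invariant factors of ∂_1 are all 1, so H_0 ≅ Z.

(K is a triangulation of the 2-sphere S^2.)

H_0 ≅ Z.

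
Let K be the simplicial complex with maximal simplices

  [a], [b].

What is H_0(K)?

Order the vertices as a < b. Listing each simplex with vertices in this order, K has dimension 0 with simplices:

  0-simplices (2): a, b

giving chain groups C_0 ≅ Z^2.

Reading off H_k = ker ∂_k / im ∂_{k+1}:

  H_0: rank C_0 − rank ∂_1 = 2 − 0 = 2, and there is no ∂_1, so H_0 ≅ Z^2.

(K is a triangulation of a set of 2 points.)

H_0 ≅ Z^2.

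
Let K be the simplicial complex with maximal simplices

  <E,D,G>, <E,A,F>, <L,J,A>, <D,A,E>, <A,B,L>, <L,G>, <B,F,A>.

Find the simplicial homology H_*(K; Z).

Order the vertices as A < B < D < E < F < G < J < L. Listing each simplex with vertices in this order, K has dimension 2 with simplices:

  0-simplices (8): A, B, D, E, F, G, J, L
  1-simplices (14): AB, AD, AE, AF, AJ, AL, BF, BL, DE, DG, EF, EG, GL, JL
  2-simplices (6): ABF, ABL, ADE, AEF, AJL, DEG

Hence C_0 ≅ Z^8, C_1 ≅ Z^14, C_2 ≅ Z^6.

∂_1: C_1 → C_0 sends each edge [p,q] (with p < q) to q − p.
This gives a 8×14 integer matrix of rank 7; reducing to Smith normal form yields diagonal entries (1,1,1,1,1,1,1).

Boundary ∂_2: C_2 → C_1 maps a triangle to the signed sum of its edges. For instance
  ∂ADE = DE − AE + AD,
  ∂ABL = BL − AL + AB.
The 14×6 boundary matrix has rank 6 and Smith normal form diag(1,1,1,1,1,1).

From H_k ≅ ker(∂_k) / im(∂_{k+1}) we obtain:

  H_0: rank C_0 − rank ∂_1 = 8 − 7 = 1, and the invariant factors of ∂_1 are all 1, so H_0 ≅ Z.
  H_1: rank ker ∂_1 − rank ∂_2 = (14 − 7) − 6 = 1, and the invariant factors of ∂_2 are all 1, so H_1 ≅ Z.
  H_2: rank ker ∂_2 − rank ∂_3 = (6 − 6) − 0 = 0, and there is no ∂_3, so H_2 ≅ 0.

H_0 ≅ Z,  H_1 ≅ Z,  H_2 = 0.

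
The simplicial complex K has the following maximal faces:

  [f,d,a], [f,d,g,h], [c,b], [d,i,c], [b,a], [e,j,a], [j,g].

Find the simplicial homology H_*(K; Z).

H_0 ≅ Z,  H_1 ≅ Z^2,  H_2 = 0,  H_3 = 0.

Fix the vertex order a < b < c < d < e < f < g < h < i < j and write every simplex with vertices in increasing order. Then dim K = 3 and the simplices of K are:

  0-simplices (10): a, b, c, d, e, f, g, h, i, j
  1-simplices (17): ab, ad, ae, af, aj, bc, cd, ci, df, dg, dh, di, ej, fg, fh, gh, gj
  2-simplices (7): adf, aej, cdi, dfg, dfh, dgh, fgh
  3-simplices (1): dfgh

giving chain groups C_0 ≅ Z^10, C_1 ≅ Z^17, C_2 ≅ Z^7, C_3 ≅ Z^1.

∂_1: C_1 → C_0 is given by ∂[p,q] = [q] − [p].
This gives a 10×17 integer matrix of rank 9; reducing to Smith normal form yields diagonal entries (1,1,1,1,1,1,1,1,1).

The boundary map ∂_2: C_2 → C_1 maps a triangle to the signed sum of its edges. For instance
  ∂dfh = fh − dh + df,
  ∂fgh = gh − fh + fg.
This gives a 17×7 integer matrix of rank 6; reducing to Smith normal form yields diagonal entries (1,1,1,1,1,1).

∂_3: C_3 → C_2 sends each 3-simplex σ to the alternating sum Σ_i (−1)^i (σ with its i-th vertex removed). For instance
  ∂dfgh = fgh − dgh + dfh − dfg.
The resulting 7×1 matrix has rank 1, and its Smith normal form has invariant factors (1).

Reading off H_k = ker ∂_k / im ∂_{k+1}:

  H_0: rank C_0 − rank ∂_1 = 10 − 9 = 1, and the invariant factors of ∂_1 are all 1, so H_0 ≅ Z.
  H_1: rank ker ∂_1 − rank ∂_2 = (17 − 9) − 6 = 2, and the invariant factors of ∂_2 are all 1, so H_1 ≅ Z^2.
  H_2: rank ker ∂_2 − rank ∂_3 = (7 − 6) − 1 = 0, and the invariant factors of ∂_3 are all 1, so H_2 ≅ 0.
  H_3: rank ker ∂_3 − rank ∂_4 = (1 − 1) − 0 = 0, and there is no ∂_4, so H_3 ≅ 0.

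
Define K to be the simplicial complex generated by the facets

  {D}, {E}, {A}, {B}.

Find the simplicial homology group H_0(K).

H_0 = Z^4.

Fix the vertex order A < B < D < E and write every simplex with vertices in increasing order. Then dim K = 0 and the simplices of K are:

  0-simplices (4): A, B, D, E

giving chain groups C_0 ≅ Z^4.

From H_k ≅ ker(∂_k) / im(∂_{k+1}) we obtain:

  H_0: rank C_0 − rank ∂_1 = 4 − 0 = 4, and there is no ∂_1, so H_0 ≅ Z^4.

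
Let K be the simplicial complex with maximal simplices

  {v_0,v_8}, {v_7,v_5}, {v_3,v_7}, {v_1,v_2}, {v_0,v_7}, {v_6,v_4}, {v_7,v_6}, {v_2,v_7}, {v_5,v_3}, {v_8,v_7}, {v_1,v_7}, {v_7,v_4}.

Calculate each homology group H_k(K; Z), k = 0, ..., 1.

Order the vertices as v_0 < v_1 < v_2 < v_3 < v_4 < v_5 < v_6 < v_7 < v_8. Listing each simplex with vertices in this order, K has dimension 1 with simplices:

  0-simplices (9): [v_0], [v_1], [v_2], [v_3], [v_4], [v_5], [v_6], [v_7], [v_8]
  1-simplices (12): [v_0,v_7], [v_0,v_8], [v_1,v_2], [v_1,v_7], [v_2,v_7], [v_3,v_5], [v_3,v_7], [v_4,v_6], [v_4,v_7], [v_5,v_7], [v_6,v_7], [v_7,v_8]

so the chain groups are C_0 ≅ Z^9, C_1 ≅ Z^12.

The boundary map ∂_1: C_1 → C_0 maps an edge to its endpoints' difference, ∂[p,q] = q − p.
The 9×12 boundary matrix has rank 8 and Smith normal form diag(1,1,1,1,1,1,1,1).

Now H_k = ker ∂_k / im ∂_{k+1}, so:

  H_0: rank C_0 − rank ∂_1 = 9 − 8 = 1, and the invariant factors of ∂_1 are all 1, so H_0 ≅ Z.
  H_1: rank ker ∂_1 − rank ∂_2 = (12 − 8) − 0 = 4, and there is no ∂_2, so H_1 ≅ Z^4.

(K is a triangulation of a wedge of 4 circles.)

H_0 = Z,  H_1 = Z^4.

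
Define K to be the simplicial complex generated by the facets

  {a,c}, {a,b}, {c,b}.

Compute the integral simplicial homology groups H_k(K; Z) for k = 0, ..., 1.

Order the vertices as a < b < c. Listing each simplex with vertices in this order, K has dimension 1 with simplices:

  0-simplices (3): a, b, c
  1-simplices (3): ab, ac, bc

Hence C_0 ≅ Z^3, C_1 ≅ Z^3.

Boundary ∂_1: C_1 → C_0 is given by ∂[p,q] = [q] − [p].
The 3×3 boundary matrix has rank 2 and Smith normal form diag(1,1).

Computing H_k = (kernel of ∂_k) / (image of ∂_{k+1}):

  H_0: rank C_0 − rank ∂_1 = 3 − 2 = 1, and the invariant factors of ∂_1 are all 1, so H_0 = Z.
  H_1: rank ker ∂_1 − rank ∂_2 = (3 − 2) − 0 = 1, and there is no ∂_2, so H_1 = Z.

As a check, the Euler characteristic is 3 − 3 = 0, which agrees with 1 − 1 = 0.

H_0 = Z,  H_1 = Z.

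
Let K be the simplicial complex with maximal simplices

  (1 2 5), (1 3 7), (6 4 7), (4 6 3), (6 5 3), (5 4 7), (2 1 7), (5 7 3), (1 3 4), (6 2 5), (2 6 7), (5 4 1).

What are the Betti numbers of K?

b_0 = 1, b_1 = 0, b_2 = 0.

K has 7 vertices, 18 edges, 12 triangles.
rank ∂_0 = 0, rank ∂_1 = 6 ⇒ b_0 = 7 − 0 − 6 = 1; all invariant factors of ∂_1 are 1 so no torsion. So H_0 ≅ Z.
rank ∂_1 = 6, rank ∂_2 = 12 ⇒ b_1 = 18 − 6 − 12 = 0; ∂_2 has invariant factor(s) [2] giving torsion. So H_1 ≅ Z_2.
rank ∂_2 = 12, rank ∂_3 = 0 ⇒ b_2 = 12 − 12 − 0 = 0. So H_2 ≅ 0.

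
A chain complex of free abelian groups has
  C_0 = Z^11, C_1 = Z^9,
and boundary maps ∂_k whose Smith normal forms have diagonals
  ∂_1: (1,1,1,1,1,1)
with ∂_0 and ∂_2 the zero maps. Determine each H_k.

H_0: b_0 = 11 − 0 − 6 = 5; torsion from ∂_1 factors > 1: none. So H_0 = Z^5.
H_1: b_1 = 9 − 6 − 0 = 3; torsion from ∂_2 factors > 1: none. So H_1 = Z^3.

H_0 = Z^5,  H_1 = Z^3.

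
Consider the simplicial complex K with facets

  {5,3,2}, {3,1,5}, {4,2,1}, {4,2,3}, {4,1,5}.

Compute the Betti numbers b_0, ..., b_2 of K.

b_0 = 1, b_1 = 1, b_2 = 0.

K has 5 vertices, 10 edges, 5 triangles.
rank ∂_0 = 0, rank ∂_1 = 4 ⇒ b_0 = 5 − 0 − 4 = 1; all invariant factors of ∂_1 are 1 so no torsion. So H_0 ≅ Z.
rank ∂_1 = 4, rank ∂_2 = 5 ⇒ b_1 = 10 − 4 − 5 = 1; all invariant factors of ∂_2 are 1 so no torsion. So H_1 ≅ Z.
rank ∂_2 = 5, rank ∂_3 = 0 ⇒ b_2 = 5 − 5 − 0 = 0. So H_2 ≅ 0.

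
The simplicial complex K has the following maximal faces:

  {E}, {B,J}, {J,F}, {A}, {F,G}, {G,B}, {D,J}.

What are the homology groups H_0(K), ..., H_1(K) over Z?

Take the total order A < B < D < E < F < G < J on the vertex set. Then K (dimension 1) consists of the simplices:

  0-simplices (7): A, B, D, E, F, G, J
  1-simplices (5): BG, BJ, DJ, FG, FJ

so the chain groups are C_0 ≅ Z^7, C_1 ≅ Z^5.

∂_1: C_1 → C_0 maps an edge to its endpoints' difference, ∂[p,q] = q − p.
As a 7×5 matrix over Z this has rank 4, with invariant factors (1,1,1,1).

Reading off H_k = ker ∂_k / im ∂_{k+1}:

  H_0: rank C_0 − rank ∂_1 = 7 − 4 = 3, and the invariant factors of ∂_1 are all 1, so H_0 ≅ Z^3.
  H_1: rank ker ∂_1 − rank ∂_2 = (5 − 4) − 0 = 1, and there is no ∂_2, so H_1 ≅ Z.

H_0 = Z^3,  H_1 = Z.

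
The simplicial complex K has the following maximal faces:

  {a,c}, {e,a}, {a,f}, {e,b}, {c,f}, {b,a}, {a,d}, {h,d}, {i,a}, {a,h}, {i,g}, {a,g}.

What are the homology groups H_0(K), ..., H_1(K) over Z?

Fix the vertex order a < b < c < d < e < f < g < h < i and write every simplex with vertices in increasing order. Then dim K = 1 and the simplices of K are:

  0-simplices (9): a, b, c, d, e, f, g, h, i
  1-simplices (12): ab, ac, ad, ae, af, ag, ah, ai, be, cf, dh, gi

so the chain groups are C_0 ≅ Z^9, C_1 ≅ Z^12.

The boundary map ∂_1: C_1 → C_0 maps an edge to its endpoints' difference, ∂[p,q] = q − p.
The 9×12 boundary matrix has rank 8 and Smith normal form diag(1,1,1,1,1,1,1,1).

Computing H_k = (kernel of ∂_k) / (image of ∂_{k+1}):

  H_0: rank C_0 − rank ∂_1 = 9 − 8 = 1, and the invariant factors of ∂_1 are all 1, so H_0 ≅ Z.
  H_1: rank ker ∂_1 − rank ∂_2 = (12 − 8) − 0 = 4, and there is no ∂_2, so H_1 ≅ Z^4.

H_0 ≅ Z,  H_1 ≅ Z^4.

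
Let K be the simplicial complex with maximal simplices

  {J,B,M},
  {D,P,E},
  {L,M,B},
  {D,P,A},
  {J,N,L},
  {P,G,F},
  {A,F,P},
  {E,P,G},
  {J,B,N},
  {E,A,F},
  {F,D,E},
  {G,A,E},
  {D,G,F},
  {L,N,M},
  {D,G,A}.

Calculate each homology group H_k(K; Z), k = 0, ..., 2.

Take the total order A < B < D < E < F < G < J < L < M < N < P on the vertex set. Then K (dimension 2) consists of the simplices:

  0-simplices (11): A, B, D, E, F, G, J, L, M, N, P
  1-simplices (25): AD, AE, AF, AG, AP, BJ, BL, BM, BN, DE, DF, DG, DP, EF, EG, EP, FG, FP, GP, JL, JM, JN, LM, LN, MN
  2-simplices (15): ADG, ADP, AEF, AEG, AFP, BJM, BJN, BLM, DEF, DEP, DFG, EGP, FGP, JLN, LMN

giving chain groups C_0 ≅ Z^11, C_1 ≅ Z^25, C_2 ≅ Z^15.

The boundary map ∂_1: C_1 → C_0 is given by ∂[p,q] = [q] − [p]. For instance
  ∂AG = G − A.
The 11×25 boundary matrix has rank 9 and Smith normal form diag(1,1,1,1,1,1,1,1,1).

Boundary ∂_2: C_2 → C_1 acts by ∂[p,q,r] = [q,r] − [p,r] + [p,q]. For instance
  ∂ADP = DP − AP + AD,
  ∂AEG = EG − AG + AE.
This gives a 25×15 integer matrix of rank 15; reducing to Smith normal form yields diagonal entries (1,1,1,1,1,1,1,1,1,1,1,1,1,1,2).

Computing H_k = (kernel of ∂_k) / (image of ∂_{k+1}):

  H_0: rank C_0 − rank ∂_1 = 11 − 9 = 2, and the invariant factors of ∂_1 are all 1, so H_0 ≅ Z^2.
  H_1: rank ker ∂_1 − rank ∂_2 = (25 − 9) − 15 = 1, and ∂_2 has invariant factor 2 > 1, so H_1 ≅ Z ⊕ Z/2Z.
  H_2: rank ker ∂_2 − rank ∂_3 = (15 − 15) − 0 = 0, and there is no ∂_3, so H_2 ≅ 0.

(K is a triangulation of the disjoint union of the real projective plane RP^2 and the Möbius band.)

H_0 = Z^2,  H_1 = Z ⊕ Z/2Z,  H_2 = 0.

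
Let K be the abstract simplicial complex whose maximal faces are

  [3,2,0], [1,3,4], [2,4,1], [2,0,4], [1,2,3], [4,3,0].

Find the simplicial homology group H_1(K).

H_1 = 0.

Fix the vertex order 0 < 1 < 2 < 3 < 4 and write every simplex with vertices in increasing order. Then dim K = 2 and the simplices of K are:

  0-simplices (5): [0], [1], [2], [3], [4]
  1-simplices (9): [0,2], [0,3], [0,4], [1,2], [1,3], [1,4], [2,3], [2,4], [3,4]
  2-simplices (6): [0,2,3], [0,2,4], [0,3,4], [1,2,3], [1,2,4], [1,3,4]

giving chain groups C_0 ≅ Z^5, C_1 ≅ Z^9, C_2 ≅ Z^6.

Boundary ∂_1: C_1 → C_0 sends each edge [p,q] (with p < q) to q − p. For instance
  ∂[0,4] = [4] − [0].
As a 5×9 matrix over Z this has rank 4, with invariant factors (1,1,1,1).

∂_2: C_2 → C_1 sends each 2-simplex [p,q,r] to [q,r] − [p,r] + [p,q]. For instance
  ∂[0,2,4] = [2,4] − [0,4] + [0,2],
  ∂[0,2,3] = [2,3] − [0,3] + [0,2].
This gives a 9×6 integer matrix of rank 5; reducing to Smith normal form yields diagonal entries (1,1,1,1,1).

Reading off H_k = ker ∂_k / im ∂_{k+1}:

  H_1: rank ker ∂_1 − rank ∂_2 = (9 − 4) − 5 = 0, and the invariant factors of ∂_2 are all 1, so H_1 ≅ 0.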